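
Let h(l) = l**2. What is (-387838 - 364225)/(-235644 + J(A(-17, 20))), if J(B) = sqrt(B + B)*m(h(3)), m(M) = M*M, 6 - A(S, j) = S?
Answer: 29536522262/9254632155 + 6768567*sqrt(46)/6169754770 ≈ 3.1990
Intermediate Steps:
A(S, j) = 6 - S
m(M) = M**2
J(B) = 81*sqrt(2)*sqrt(B) (J(B) = sqrt(B + B)*(3**2)**2 = sqrt(2*B)*9**2 = (sqrt(2)*sqrt(B))*81 = 81*sqrt(2)*sqrt(B))
(-387838 - 364225)/(-235644 + J(A(-17, 20))) = (-387838 - 364225)/(-235644 + 81*sqrt(2)*sqrt(6 - 1*(-17))) = -752063/(-235644 + 81*sqrt(2)*sqrt(6 + 17)) = -752063/(-235644 + 81*sqrt(2)*sqrt(23)) = -752063/(-235644 + 81*sqrt(46))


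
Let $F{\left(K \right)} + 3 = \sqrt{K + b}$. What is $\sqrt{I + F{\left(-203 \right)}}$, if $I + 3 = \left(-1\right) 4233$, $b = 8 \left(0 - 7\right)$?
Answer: $\sqrt{-4239 + i \sqrt{259}} \approx 0.124 + 65.108 i$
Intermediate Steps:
$b = -56$ ($b = 8 \left(-7\right) = -56$)
$I = -4236$ ($I = -3 - 4233 = -4236$)
$F{\left(K \right)} = -3 + \sqrt{-56 + K}$ ($F{\left(K \right)} = -3 + \sqrt{K - 56} = -3 + \sqrt{-56 + K}$)
$\sqrt{I + F{\left(-203 \right)}} = \sqrt{-4236 - \left(3 - \sqrt{-56 - 203}\right)} = \sqrt{-4236 - \left(3 - \sqrt{-259}\right)} = \sqrt{-4236 - \left(3 - i \sqrt{259}\right)} = \sqrt{-4239 + i \sqrt{259}}$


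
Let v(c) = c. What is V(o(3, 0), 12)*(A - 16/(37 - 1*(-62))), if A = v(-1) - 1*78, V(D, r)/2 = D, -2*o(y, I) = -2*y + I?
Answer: -15674/33 ≈ -474.97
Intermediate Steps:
o(y, I) = y - I/2 (o(y, I) = -(-2*y + I)/2 = -(I - 2*y)/2 = y - I/2)
V(D, r) = 2*D
A = -79 (A = -1 - 1*78 = -1 - 78 = -79)
V(o(3, 0), 12)*(A - 16/(37 - 1*(-62))) = (2*(3 - ½*0))*(-79 - 16/(37 - 1*(-62))) = (2*(3 + 0))*(-79 - 16/(37 + 62)) = (2*3)*(-79 - 16/99) = 6*(-79 - 16*1/99) = 6*(-79 - 16/99) = 6*(-7837/99) = -15674/33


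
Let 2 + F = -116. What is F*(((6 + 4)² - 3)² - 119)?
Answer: -1096220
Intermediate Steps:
F = -118 (F = -2 - 116 = -118)
F*(((6 + 4)² - 3)² - 119) = -118*(((6 + 4)² - 3)² - 119) = -118*((10² - 3)² - 119) = -118*((100 - 3)² - 119) = -118*(97² - 119) = -118*(9409 - 119) = -118*9290 = -1096220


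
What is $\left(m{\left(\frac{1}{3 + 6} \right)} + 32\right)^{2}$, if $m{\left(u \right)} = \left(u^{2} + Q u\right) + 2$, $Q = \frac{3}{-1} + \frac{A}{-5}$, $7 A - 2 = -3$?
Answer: $\frac{9118149121}{8037225} \approx 1134.5$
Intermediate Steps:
$A = - \frac{1}{7}$ ($A = \frac{2}{7} + \frac{1}{7} \left(-3\right) = \frac{2}{7} - \frac{3}{7} = - \frac{1}{7} \approx -0.14286$)
$Q = - \frac{104}{35}$ ($Q = \frac{3}{-1} - \frac{1}{7 \left(-5\right)} = 3 \left(-1\right) - - \frac{1}{35} = -3 + \frac{1}{35} = - \frac{104}{35} \approx -2.9714$)
$m{\left(u \right)} = 2 + u^{2} - \frac{104 u}{35}$ ($m{\left(u \right)} = \left(u^{2} - \frac{104 u}{35}\right) + 2 = 2 + u^{2} - \frac{104 u}{35}$)
$\left(m{\left(\frac{1}{3 + 6} \right)} + 32\right)^{2} = \left(\left(2 + \left(\frac{1}{3 + 6}\right)^{2} - \frac{104}{35 \left(3 + 6\right)}\right) + 32\right)^{2} = \left(\left(2 + \left(\frac{1}{9}\right)^{2} - \frac{104}{35 \cdot 9}\right) + 32\right)^{2} = \left(\left(2 + \left(\frac{1}{9}\right)^{2} - \frac{104}{315}\right) + 32\right)^{2} = \left(\left(2 + \frac{1}{81} - \frac{104}{315}\right) + 32\right)^{2} = \left(\frac{4769}{2835} + 32\right)^{2} = \left(\frac{95489}{2835}\right)^{2} = \frac{9118149121}{8037225}$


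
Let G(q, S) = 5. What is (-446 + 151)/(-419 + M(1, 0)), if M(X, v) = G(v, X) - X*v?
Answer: 295/414 ≈ 0.71256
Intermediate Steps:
M(X, v) = 5 - X*v
(-446 + 151)/(-419 + M(1, 0)) = (-446 + 151)/(-419 + (5 - 1*1*0)) = -295/(-419 + (5 + 0)) = -295/(-419 + 5) = -295/(-414) = -295*(-1/414) = 295/414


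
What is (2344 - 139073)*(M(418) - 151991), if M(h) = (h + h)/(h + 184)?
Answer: 6255197656417/301 ≈ 2.0781e+10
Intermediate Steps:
M(h) = 2*h/(184 + h) (M(h) = (2*h)/(184 + h) = 2*h/(184 + h))
(2344 - 139073)*(M(418) - 151991) = (2344 - 139073)*(2*418/(184 + 418) - 151991) = -136729*(2*418/602 - 151991) = -136729*(2*418*(1/602) - 151991) = -136729*(418/301 - 151991) = -136729*(-45748873/301) = 6255197656417/301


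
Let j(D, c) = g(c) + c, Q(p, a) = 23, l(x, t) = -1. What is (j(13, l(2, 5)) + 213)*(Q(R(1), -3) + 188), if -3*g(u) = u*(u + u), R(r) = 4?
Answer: 133774/3 ≈ 44591.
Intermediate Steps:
g(u) = -2*u**2/3 (g(u) = -u*(u + u)/3 = -u*2*u/3 = -2*u**2/3)
j(D, c) = c - 2*c**2/3 (j(D, c) = -2*c**2/3 + c = c - 2*c**2/3)
(j(13, l(2, 5)) + 213)*(Q(R(1), -3) + 188) = ((1/3)*(-1)*(3 - 2*(-1)) + 213)*(23 + 188) = ((1/3)*(-1)*(3 + 2) + 213)*211 = ((1/3)*(-1)*5 + 213)*211 = (-5/3 + 213)*211 = (634/3)*211 = 133774/3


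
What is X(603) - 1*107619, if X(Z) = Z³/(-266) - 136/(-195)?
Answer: -48337125619/51870 ≈ -9.3189e+5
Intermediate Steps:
X(Z) = 136/195 - Z³/266 (X(Z) = Z³*(-1/266) - 136*(-1/195) = -Z³/266 + 136/195 = 136/195 - Z³/266)
X(603) - 1*107619 = (136/195 - 1/266*603³) - 1*107619 = (136/195 - 1/266*219256227) - 107619 = (136/195 - 219256227/266) - 107619 = -42754928089/51870 - 107619 = -48337125619/51870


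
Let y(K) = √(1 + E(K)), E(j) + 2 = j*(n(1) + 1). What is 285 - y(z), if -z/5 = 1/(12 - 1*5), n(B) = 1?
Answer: 285 - I*√119/7 ≈ 285.0 - 1.5584*I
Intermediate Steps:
z = -5/7 (z = -5/(12 - 1*5) = -5/(12 - 5) = -5/7 ≈ -0.71429)
E(j) = -2 + 2*j (E(j) = -2 + j*(1 + 1) = -2 + j*2 = -2 + 2*j)
y(K) = √(-1 + 2*K) (y(K) = √(1 + (-2 + 2*K)) = √(-1 + 2*K))
285 - y(z) = 285 - √(-1 + 2*(-5/7)) = 285 - √(-1 - 10/7) = 285 - √(-17/7) = 285 - I*√119/7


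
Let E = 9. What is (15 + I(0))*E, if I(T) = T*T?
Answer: 135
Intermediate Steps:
I(T) = T²
(15 + I(0))*E = (15 + 0²)*9 = (15 + 0)*9 = 15*9 = 135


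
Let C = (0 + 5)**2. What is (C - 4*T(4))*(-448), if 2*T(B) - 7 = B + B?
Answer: 2240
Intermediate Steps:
T(B) = 7/2 + B (T(B) = 7/2 + (B + B)/2 = 7/2 + (2*B)/2 = 7/2 + B)
C = 25 (C = 5**2 = 25)
(C - 4*T(4))*(-448) = (25 - 4*(7/2 + 4))*(-448) = (25 - 4*15/2)*(-448) = (25 - 30)*(-448) = -5*(-448) = 2240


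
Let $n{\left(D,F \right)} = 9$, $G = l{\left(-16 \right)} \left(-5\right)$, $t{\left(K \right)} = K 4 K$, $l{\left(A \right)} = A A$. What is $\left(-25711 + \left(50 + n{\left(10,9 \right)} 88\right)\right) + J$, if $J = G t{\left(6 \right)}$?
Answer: $-209189$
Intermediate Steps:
$l{\left(A \right)} = A^{2}$
$t{\left(K \right)} = 4 K^{2}$ ($t{\left(K \right)} = 4 K K = 4 K^{2}$)
$G = -1280$ ($G = \left(-16\right)^{2} \left(-5\right) = 256 \left(-5\right) = -1280$)
$J = -184320$ ($J = - 1280 \cdot 4 \cdot 6^{2} = - 1280 \cdot 4 \cdot 36 = \left(-1280\right) 144 = -184320$)
$\left(-25711 + \left(50 + n{\left(10,9 \right)} 88\right)\right) + J = \left(-25711 + \left(50 + 9 \cdot 88\right)\right) - 184320 = \left(-25711 + \left(50 + 792\right)\right) - 184320 = \left(-25711 + 842\right) - 184320 = -24869 - 184320 = -209189$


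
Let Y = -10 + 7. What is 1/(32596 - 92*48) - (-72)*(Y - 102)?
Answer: -213040799/28180 ≈ -7560.0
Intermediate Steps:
Y = -3
1/(32596 - 92*48) - (-72)*(Y - 102) = 1/(32596 - 92*48) - (-72)*(-3 - 102) = 1/(32596 - 4416) - (-72)*(-105) = 1/28180 - 1*7560 = 1/28180 - 7560 = -213040799/28180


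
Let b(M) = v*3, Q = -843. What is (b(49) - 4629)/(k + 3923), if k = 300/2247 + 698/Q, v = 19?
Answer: -2886792804/2476571159 ≈ -1.1656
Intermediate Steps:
b(M) = 57 (b(M) = 19*3 = 57)
k = -438502/631407 (k = 300/2247 + 698/(-843) = 300*(1/2247) + 698*(-1/843) = 100/749 - 698/843 = -438502/631407 ≈ -0.69448)
(b(49) - 4629)/(k + 3923) = (57 - 4629)/(-438502/631407 + 3923) = -4572/2476571159/631407 = -4572*631407/2476571159 = -2886792804/2476571159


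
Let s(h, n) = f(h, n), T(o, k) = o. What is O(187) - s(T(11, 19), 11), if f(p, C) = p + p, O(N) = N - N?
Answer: -22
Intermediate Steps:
O(N) = 0
f(p, C) = 2*p
s(h, n) = 2*h
O(187) - s(T(11, 19), 11) = 0 - 2*11 = 0 - 1*22 = 0 - 22 = -22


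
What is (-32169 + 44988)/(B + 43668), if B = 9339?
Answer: 4273/17669 ≈ 0.24184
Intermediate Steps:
(-32169 + 44988)/(B + 43668) = (-32169 + 44988)/(9339 + 43668) = 12819/53007 = 12819*(1/53007) = 4273/17669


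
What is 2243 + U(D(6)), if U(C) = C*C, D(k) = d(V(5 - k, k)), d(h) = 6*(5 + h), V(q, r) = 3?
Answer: 4547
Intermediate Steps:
d(h) = 30 + 6*h
D(k) = 48 (D(k) = 30 + 6*3 = 30 + 18 = 48)
U(C) = C²
2243 + U(D(6)) = 2243 + 48² = 2243 + 2304 = 4547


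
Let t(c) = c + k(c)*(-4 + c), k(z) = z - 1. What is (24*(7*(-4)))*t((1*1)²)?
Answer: -672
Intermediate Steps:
k(z) = -1 + z
t(c) = c + (-1 + c)*(-4 + c)
(24*(7*(-4)))*t((1*1)²) = (24*(7*(-4)))*(4 + ((1*1)²)² - 4*1²) = (24*(-28))*(4 + (1²)² - 4*1²) = -672*(4 + 1² - 4*1) = -672*(4 + 1 - 4) = -672*1 = -672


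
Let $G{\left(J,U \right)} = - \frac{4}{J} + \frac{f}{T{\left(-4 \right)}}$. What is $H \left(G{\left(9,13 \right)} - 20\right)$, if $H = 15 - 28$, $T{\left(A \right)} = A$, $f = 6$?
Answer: $\frac{5135}{18} \approx 285.28$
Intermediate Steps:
$H = -13$ ($H = 15 - 28 = -13$)
$G{\left(J,U \right)} = - \frac{3}{2} - \frac{4}{J}$ ($G{\left(J,U \right)} = - \frac{4}{J} + \frac{6}{-4} = - \frac{4}{J} + 6 \left(- \frac{1}{4}\right) = - \frac{4}{J} - \frac{3}{2} = - \frac{3}{2} - \frac{4}{J}$)
$H \left(G{\left(9,13 \right)} - 20\right) = - 13 \left(\left(- \frac{3}{2} - \frac{4}{9}\right) - 20\right) = - 13 \left(- \frac{35}{18} - 20\right) = \left(-13\right) \left(- \frac{395}{18}\right) = \frac{5135}{18}$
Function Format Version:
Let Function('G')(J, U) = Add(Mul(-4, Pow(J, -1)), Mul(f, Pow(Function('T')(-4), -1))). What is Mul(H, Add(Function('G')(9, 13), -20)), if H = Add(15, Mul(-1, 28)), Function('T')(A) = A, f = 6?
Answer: Rational(5135, 18) ≈ 285.28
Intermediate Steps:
H = -13 (H = Add(15, -28) = -13)
Function('G')(J, U) = Add(Rational(-3, 2), Mul(-4, Pow(J, -1))) (Function('G')(J, U) = Add(Mul(-4, Pow(J, -1)), Mul(6, Pow(-4, -1))) = Add(Mul(-4, Pow(J, -1)), Mul(6, Rational(-1, 4))) = Add(Mul(-4, Pow(J, -1)), Rational(-3, 2)) = Add(Rational(-3, 2), Mul(-4, Pow(J, -1))))
Mul(H, Add(Function('G')(9, 13), -20)) = Mul(-13, Add(Add(Rational(-3, 2), Mul(-4, Pow(9, -1))), -20)) = Mul(-13, Add(Add(Rational(-3, 2), Mul(-4, Rational(1, 9))), -20)) = Mul(-13, Add(Add(Rational(-3, 2), Rational(-4, 9)), -20)) = Mul(-13, Add(Rational(-35, 18), -20)) = Mul(-13, Rational(-395, 18)) = Rational(5135, 18)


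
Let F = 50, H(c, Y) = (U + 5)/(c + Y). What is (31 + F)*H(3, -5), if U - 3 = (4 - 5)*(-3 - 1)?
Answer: -486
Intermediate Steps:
U = 7 (U = 3 + (4 - 5)*(-3 - 1) = 3 - 1*(-4) = 3 + 4 = 7)
H(c, Y) = 12/(Y + c) (H(c, Y) = (7 + 5)/(c + Y) = 12/(Y + c))
(31 + F)*H(3, -5) = (31 + 50)*(12/(-5 + 3)) = 81*(12/(-2)) = 81*(12*(-1/2)) = 81*(-6) = -486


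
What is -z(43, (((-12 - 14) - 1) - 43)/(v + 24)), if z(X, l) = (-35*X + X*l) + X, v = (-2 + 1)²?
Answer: 7912/5 ≈ 1582.4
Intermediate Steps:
v = 1 (v = (-1)² = 1)
z(X, l) = -34*X + X*l
-z(43, (((-12 - 14) - 1) - 43)/(v + 24)) = -43*(-34 + (((-12 - 14) - 1) - 43)/(1 + 24)) = -43*(-34 + ((-26 - 1) - 43)/25) = -43*(-34 + (-27 - 43)*(1/25)) = -43*(-34 - 70*1/25) = -43*(-34 - 14/5) = -43*(-184)/5 = -1*(-7912/5) = 7912/5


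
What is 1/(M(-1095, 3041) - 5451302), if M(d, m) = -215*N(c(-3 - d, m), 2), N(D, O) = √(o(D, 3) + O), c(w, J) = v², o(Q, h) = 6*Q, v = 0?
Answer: -2725651/14858346701377 + 215*√2/29716693402754 ≈ -1.8343e-7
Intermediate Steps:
c(w, J) = 0 (c(w, J) = 0² = 0)
N(D, O) = √(O + 6*D) (N(D, O) = √(6*D + O) = √(O + 6*D))
M(d, m) = -215*√2 (M(d, m) = -215*√(2 + 6*0) = -215*√(2 + 0) = -215*√2)
1/(M(-1095, 3041) - 5451302) = 1/(-215*√2 - 5451302) = 1/(-5451302 - 215*√2)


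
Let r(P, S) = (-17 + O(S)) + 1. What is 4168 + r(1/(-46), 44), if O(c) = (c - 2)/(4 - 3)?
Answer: 4194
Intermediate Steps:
O(c) = -2 + c (O(c) = (-2 + c)/1 = (-2 + c)*1 = -2 + c)
r(P, S) = -18 + S (r(P, S) = (-17 + (-2 + S)) + 1 = (-19 + S) + 1 = -18 + S)
4168 + r(1/(-46), 44) = 4168 + (-18 + 44) = 4168 + 26 = 4194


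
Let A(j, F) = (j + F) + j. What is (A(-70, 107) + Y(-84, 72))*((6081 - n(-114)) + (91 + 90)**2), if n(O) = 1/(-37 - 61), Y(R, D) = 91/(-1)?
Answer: -236004054/49 ≈ -4.8164e+6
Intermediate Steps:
Y(R, D) = -91 (Y(R, D) = 91*(-1) = -91)
A(j, F) = F + 2*j (A(j, F) = (F + j) + j = F + 2*j)
n(O) = -1/98 (n(O) = 1/(-98) = -1/98)
(A(-70, 107) + Y(-84, 72))*((6081 - n(-114)) + (91 + 90)**2) = ((107 + 2*(-70)) - 91)*((6081 - 1*(-1/98)) + (91 + 90)**2) = ((107 - 140) - 91)*((6081 + 1/98) + 181**2) = (-33 - 91)*(595939/98 + 32761) = -124*3806517/98 = -236004054/49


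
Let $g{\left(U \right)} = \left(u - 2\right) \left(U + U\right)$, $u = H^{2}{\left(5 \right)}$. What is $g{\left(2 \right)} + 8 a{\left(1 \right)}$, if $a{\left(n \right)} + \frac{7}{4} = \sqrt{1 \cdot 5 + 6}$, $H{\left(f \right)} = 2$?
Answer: $-6 + 8 \sqrt{11} \approx 20.533$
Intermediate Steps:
$u = 4$ ($u = 2^{2} = 4$)
$g{\left(U \right)} = 4 U$ ($g{\left(U \right)} = \left(4 - 2\right) \left(U + U\right) = 2 \cdot 2 U = 4 U$)
$a{\left(n \right)} = - \frac{7}{4} + \sqrt{11}$ ($a{\left(n \right)} = - \frac{7}{4} + \sqrt{1 \cdot 5 + 6} = - \frac{7}{4} + \sqrt{5 + 6} = - \frac{7}{4} + \sqrt{11}$)
$g{\left(2 \right)} + 8 a{\left(1 \right)} = 4 \cdot 2 + 8 \left(- \frac{7}{4} + \sqrt{11}\right) = 8 - \left(14 - 8 \sqrt{11}\right) = -6 + 8 \sqrt{11}$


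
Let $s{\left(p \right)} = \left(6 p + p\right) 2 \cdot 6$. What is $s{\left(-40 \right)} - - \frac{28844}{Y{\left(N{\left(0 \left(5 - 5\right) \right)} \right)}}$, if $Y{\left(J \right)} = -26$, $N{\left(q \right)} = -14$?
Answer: $- \frac{58102}{13} \approx -4469.4$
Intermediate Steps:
$s{\left(p \right)} = 84 p$ ($s{\left(p \right)} = 7 p 2 \cdot 6 = 14 p 6 = 84 p$)
$s{\left(-40 \right)} - - \frac{28844}{Y{\left(N{\left(0 \left(5 - 5\right) \right)} \right)}} = 84 \left(-40\right) - - \frac{28844}{-26} = -3360 - \left(-28844\right) \left(- \frac{1}{26}\right) = -3360 - \frac{14422}{13} = - \frac{58102}{13}$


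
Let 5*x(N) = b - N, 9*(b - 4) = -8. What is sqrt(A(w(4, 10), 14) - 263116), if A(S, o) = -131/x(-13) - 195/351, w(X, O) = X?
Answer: 16*I*sqrt(7780613)/87 ≈ 512.99*I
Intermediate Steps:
b = 28/9 (b = 4 + (1/9)*(-8) = 4 - 8/9 = 28/9 ≈ 3.1111)
x(N) = 28/45 - N/5 (x(N) = (28/9 - N)/5 = 28/45 - N/5)
A(S, o) = -10756/261 (A(S, o) = -131/(28/45 - 1/5*(-13)) - 195/351 = -131/(28/45 + 13/5) - 195*1/351 = -131/29/9 - 5/9 = -131*9/29 - 5/9 = -1179/29 - 5/9 = -10756/261)
sqrt(A(w(4, 10), 14) - 263116) = sqrt(-10756/261 - 263116) = sqrt(-68684032/261) = 16*I*sqrt(7780613)/87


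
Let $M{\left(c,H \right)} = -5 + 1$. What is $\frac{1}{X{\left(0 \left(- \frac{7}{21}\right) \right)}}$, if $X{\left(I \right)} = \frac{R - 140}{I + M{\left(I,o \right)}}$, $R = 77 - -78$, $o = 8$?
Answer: $- \frac{4}{15} \approx -0.26667$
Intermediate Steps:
$R = 155$ ($R = 77 + 78 = 155$)
$M{\left(c,H \right)} = -4$
$X{\left(I \right)} = \frac{15}{-4 + I}$ ($X{\left(I \right)} = \frac{155 - 140}{I - 4} = \frac{15}{-4 + I}$)
$\frac{1}{X{\left(0 \left(- \frac{7}{21}\right) \right)}} = \frac{1}{15 \frac{1}{-4 + 0 \left(- \frac{7}{21}\right)}} = \frac{1}{15 \frac{1}{-4 + 0 \left(\left(-7\right) \frac{1}{21}\right)}} = \frac{1}{15 \frac{1}{-4 + 0 \left(- \frac{1}{3}\right)}} = \frac{1}{15 \frac{1}{-4 + 0}} = \frac{1}{15 \frac{1}{-4}} = \frac{1}{15 \left(- \frac{1}{4}\right)} = \frac{1}{- \frac{15}{4}} = - \frac{4}{15}$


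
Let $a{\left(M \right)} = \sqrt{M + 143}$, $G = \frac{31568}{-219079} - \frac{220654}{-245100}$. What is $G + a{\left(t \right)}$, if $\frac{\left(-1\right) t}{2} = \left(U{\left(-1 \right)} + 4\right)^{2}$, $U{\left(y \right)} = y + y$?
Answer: $\frac{20301670433}{26848131450} + 3 \sqrt{15} \approx 12.375$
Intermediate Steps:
$U{\left(y \right)} = 2 y$
$G = \frac{20301670433}{26848131450}$ ($G = 31568 \left(- \frac{1}{219079}\right) - - \frac{110327}{122550} = - \frac{31568}{219079} + \frac{110327}{122550} = \frac{20301670433}{26848131450} \approx 0.75617$)
$t = -8$ ($t = - 2 \left(2 \left(-1\right) + 4\right)^{2} = - 2 \left(-2 + 4\right)^{2} = - 2 \cdot 2^{2} = \left(-2\right) 4 = -8$)
$a{\left(M \right)} = \sqrt{143 + M}$
$G + a{\left(t \right)} = \frac{20301670433}{26848131450} + \sqrt{143 - 8} = \frac{20301670433}{26848131450} + \sqrt{135} = \frac{20301670433}{26848131450} + 3 \sqrt{15}$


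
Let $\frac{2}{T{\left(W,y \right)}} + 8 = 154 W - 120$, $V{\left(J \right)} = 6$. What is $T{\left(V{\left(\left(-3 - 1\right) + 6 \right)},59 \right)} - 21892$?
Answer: $- \frac{8713015}{398} \approx -21892.0$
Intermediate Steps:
$T{\left(W,y \right)} = \frac{2}{-128 + 154 W}$ ($T{\left(W,y \right)} = \frac{2}{-8 + \left(154 W - 120\right)} = \frac{2}{-8 + \left(-120 + 154 W\right)} = \frac{2}{-128 + 154 W}$)
$T{\left(V{\left(\left(-3 - 1\right) + 6 \right)},59 \right)} - 21892 = \frac{1}{-64 + 77 \cdot 6} - 21892 = \frac{1}{-64 + 462} - 21892 = \frac{1}{398} - 21892 = - \frac{8713015}{398}$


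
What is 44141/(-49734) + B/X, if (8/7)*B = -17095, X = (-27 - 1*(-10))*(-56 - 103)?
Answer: -1150987349/179241336 ≈ -6.4214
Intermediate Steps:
X = 2703 (X = (-27 + 10)*(-159) = -17*(-159) = 2703)
B = -119665/8 (B = (7/8)*(-17095) = -119665/8 ≈ -14958.)
44141/(-49734) + B/X = 44141/(-49734) - 119665/8/2703 = 44141*(-1/49734) - 119665/8*1/2703 = -44141/49734 - 119665/21624 = -1150987349/179241336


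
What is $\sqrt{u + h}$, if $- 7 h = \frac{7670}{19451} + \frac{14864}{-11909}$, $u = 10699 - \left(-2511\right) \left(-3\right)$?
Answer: $\frac{4 \sqrt{520281276753827343706}}{1621493713} \approx 56.268$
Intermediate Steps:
$u = 3166$ ($u = 10699 - 7533 = 3166$)
$h = \frac{197777634}{1621493713}$ ($h = - \frac{\frac{7670}{19451} + \frac{14864}{-11909}}{7} = - \frac{7670 \cdot \frac{1}{19451} + 14864 \left(- \frac{1}{11909}\right)}{7} = - \frac{\frac{7670}{19451} - \frac{14864}{11909}}{7} = \left(- \frac{1}{7}\right) \left(- \frac{197777634}{231641959}\right) = \frac{197777634}{1621493713} \approx 0.12197$)
$\sqrt{u + h} = \sqrt{3166 + \frac{197777634}{1621493713}} = \sqrt{\frac{5133846872992}{1621493713}} = \frac{4 \sqrt{520281276753827343706}}{1621493713}$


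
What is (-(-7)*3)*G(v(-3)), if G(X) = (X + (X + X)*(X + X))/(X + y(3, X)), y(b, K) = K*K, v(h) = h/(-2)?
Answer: 294/5 ≈ 58.800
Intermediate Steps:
v(h) = -h/2 (v(h) = h*(-½) = -h/2)
y(b, K) = K²
G(X) = (X + 4*X²)/(X + X²) (G(X) = (X + (X + X)*(X + X))/(X + X²) = (X + (2*X)*(2*X))/(X + X²) = (X + 4*X²)/(X + X²))
(-(-7)*3)*G(v(-3)) = (-(-7)*3)*((1 + 4*(-½*(-3)))/(1 - ½*(-3))) = (-7*(-3))*((1 + 4*(3/2))/(1 + 3/2)) = 21*((1 + 6)/(5/2)) = 21*((⅖)*7) = 21*(14/5) = 294/5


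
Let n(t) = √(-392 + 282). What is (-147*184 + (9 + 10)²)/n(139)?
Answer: 26687*I*√110/110 ≈ 2544.5*I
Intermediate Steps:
n(t) = I*√110 (n(t) = √(-110) = I*√110)
(-147*184 + (9 + 10)²)/n(139) = (-147*184 + (9 + 10)²)/((I*√110)) = (-27048 + 19²)*(-I*√110/110) = (-27048 + 361)*(-I*√110/110) = -(-26687)*I*√110/110 = 26687*I*√110/110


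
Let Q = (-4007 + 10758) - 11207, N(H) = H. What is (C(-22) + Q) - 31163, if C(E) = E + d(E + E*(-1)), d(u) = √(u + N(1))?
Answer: -35640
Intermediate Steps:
d(u) = √(1 + u) (d(u) = √(u + 1) = √(1 + u))
Q = -4456 (Q = 6751 - 11207 = -4456)
C(E) = 1 + E (C(E) = E + √(1 + (E + E*(-1))) = E + √(1 + (E - E)) = E + √(1 + 0) = E + √1 = E + 1 = 1 + E)
(C(-22) + Q) - 31163 = ((1 - 22) - 4456) - 31163 = (-21 - 4456) - 31163 = -4477 - 31163 = -35640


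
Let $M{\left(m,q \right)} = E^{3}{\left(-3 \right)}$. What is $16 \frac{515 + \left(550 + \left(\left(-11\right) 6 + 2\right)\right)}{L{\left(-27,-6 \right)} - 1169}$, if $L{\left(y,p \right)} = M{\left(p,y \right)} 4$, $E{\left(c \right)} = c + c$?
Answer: $- \frac{16016}{2033} \approx -7.878$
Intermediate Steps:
$E{\left(c \right)} = 2 c$
$M{\left(m,q \right)} = -216$ ($M{\left(m,q \right)} = \left(2 \left(-3\right)\right)^{3} = \left(-6\right)^{3} = -216$)
$L{\left(y,p \right)} = -864$ ($L{\left(y,p \right)} = \left(-216\right) 4 = -864$)
$16 \frac{515 + \left(550 + \left(\left(-11\right) 6 + 2\right)\right)}{L{\left(-27,-6 \right)} - 1169} = 16 \frac{515 + \left(550 + \left(\left(-11\right) 6 + 2\right)\right)}{-864 - 1169} = 16 \frac{515 + \left(550 + \left(-66 + 2\right)\right)}{-2033} = 16 \left(515 + \left(550 - 64\right)\right) \left(- \frac{1}{2033}\right) = 16 \left(515 + 486\right) \left(- \frac{1}{2033}\right) = 16 \cdot 1001 \left(- \frac{1}{2033}\right) = 16 \left(- \frac{1001}{2033}\right) = - \frac{16016}{2033}$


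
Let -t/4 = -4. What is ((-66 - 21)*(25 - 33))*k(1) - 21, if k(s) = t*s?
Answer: 11115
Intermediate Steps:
t = 16 (t = -4*(-4) = 16)
k(s) = 16*s
((-66 - 21)*(25 - 33))*k(1) - 21 = ((-66 - 21)*(25 - 33))*(16*1) - 21 = -87*(-8)*16 - 21 = 696*16 - 21 = 11136 - 21 = 11115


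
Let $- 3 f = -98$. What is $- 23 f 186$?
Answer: $-139748$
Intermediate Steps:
$f = \frac{98}{3}$ ($f = \left(- \frac{1}{3}\right) \left(-98\right) = \frac{98}{3} \approx 32.667$)
$- 23 f 186 = \left(-23\right) \frac{98}{3} \cdot 186 = \left(- \frac{2254}{3}\right) 186 = -139748$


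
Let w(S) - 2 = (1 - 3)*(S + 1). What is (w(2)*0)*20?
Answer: 0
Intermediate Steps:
w(S) = -2*S (w(S) = 2 + (1 - 3)*(S + 1) = 2 - 2*(1 + S) = 2 + (-2 - 2*S) = -2*S)
(w(2)*0)*20 = (-2*2*0)*20 = -4*0*20 = 0*20 = 0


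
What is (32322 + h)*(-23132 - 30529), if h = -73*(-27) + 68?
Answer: -1843845621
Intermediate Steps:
h = 2039 (h = 1971 + 68 = 2039)
(32322 + h)*(-23132 - 30529) = (32322 + 2039)*(-23132 - 30529) = 34361*(-53661) = -1843845621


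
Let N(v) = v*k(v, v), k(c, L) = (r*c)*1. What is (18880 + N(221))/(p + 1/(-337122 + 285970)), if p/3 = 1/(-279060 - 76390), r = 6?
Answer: -2835715897199200/254453 ≈ -1.1144e+10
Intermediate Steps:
k(c, L) = 6*c (k(c, L) = (6*c)*1 = 6*c)
p = -3/355450 (p = 3/(-279060 - 76390) = 3/(-355450) = 3*(-1/355450) = -3/355450 ≈ -8.4400e-6)
N(v) = 6*v² (N(v) = v*(6*v) = 6*v²)
(18880 + N(221))/(p + 1/(-337122 + 285970)) = (18880 + 6*221²)/(-3/355450 + 1/(-337122 + 285970)) = (18880 + 6*48841)/(-3/355450 + 1/(-51152)) = (18880 + 293046)/(-3/355450 - 1/51152) = 311926/(-254453/9090989200) = 311926*(-9090989200/254453) = -2835715897199200/254453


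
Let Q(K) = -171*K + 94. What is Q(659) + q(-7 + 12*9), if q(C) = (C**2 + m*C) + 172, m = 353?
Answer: -66569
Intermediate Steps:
q(C) = 172 + C**2 + 353*C (q(C) = (C**2 + 353*C) + 172 = 172 + C**2 + 353*C)
Q(K) = 94 - 171*K
Q(659) + q(-7 + 12*9) = (94 - 171*659) + (172 + (-7 + 12*9)**2 + 353*(-7 + 12*9)) = (94 - 112689) + (172 + (-7 + 108)**2 + 353*(-7 + 108)) = -112595 + (172 + 101**2 + 353*101) = -112595 + (172 + 10201 + 35653) = -112595 + 46026 = -66569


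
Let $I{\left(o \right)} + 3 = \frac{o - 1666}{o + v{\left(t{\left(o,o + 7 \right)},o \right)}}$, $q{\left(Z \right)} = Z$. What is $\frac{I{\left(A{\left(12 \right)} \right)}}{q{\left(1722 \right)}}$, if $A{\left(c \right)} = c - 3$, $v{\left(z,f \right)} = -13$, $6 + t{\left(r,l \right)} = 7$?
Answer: $\frac{235}{984} \approx 0.23882$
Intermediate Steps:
$t{\left(r,l \right)} = 1$ ($t{\left(r,l \right)} = -6 + 7 = 1$)
$A{\left(c \right)} = -3 + c$ ($A{\left(c \right)} = c - 3 = -3 + c$)
$I{\left(o \right)} = -3 + \frac{-1666 + o}{-13 + o}$ ($I{\left(o \right)} = -3 + \frac{o - 1666}{o - 13} = -3 + \frac{-1666 + o}{-13 + o}$)
$\frac{I{\left(A{\left(12 \right)} \right)}}{q{\left(1722 \right)}} = \frac{\frac{1}{-13 + \left(-3 + 12\right)} \left(-1627 - 2 \left(-3 + 12\right)\right)}{1722} = \frac{-1627 - 18}{-13 + 9} \cdot \frac{1}{1722} = \frac{-1627 - 18}{-4} \cdot \frac{1}{1722} = \left(- \frac{1}{4}\right) \left(-1645\right) \frac{1}{1722} = \frac{1645}{4} \cdot \frac{1}{1722} = \frac{235}{984}$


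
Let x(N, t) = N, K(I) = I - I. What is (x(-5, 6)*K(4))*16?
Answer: 0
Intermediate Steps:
K(I) = 0
(x(-5, 6)*K(4))*16 = -5*0*16 = 0*16 = 0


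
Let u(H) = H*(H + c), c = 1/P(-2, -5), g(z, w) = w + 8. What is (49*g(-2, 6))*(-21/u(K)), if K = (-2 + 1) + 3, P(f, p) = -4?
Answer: -4116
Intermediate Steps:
K = 2 (K = -1 + 3 = 2)
g(z, w) = 8 + w
c = -1/4 (c = 1/(-4) = -1/4 ≈ -0.25000)
u(H) = H*(-1/4 + H) (u(H) = H*(H - 1/4) = H*(-1/4 + H))
(49*g(-2, 6))*(-21/u(K)) = (49*(8 + 6))*(-21*1/(2*(-1/4 + 2))) = (49*14)*(-21/(2*(7/4))) = 686*(-21/7/2) = 686*(-21*2/7) = 686*(-6) = -4116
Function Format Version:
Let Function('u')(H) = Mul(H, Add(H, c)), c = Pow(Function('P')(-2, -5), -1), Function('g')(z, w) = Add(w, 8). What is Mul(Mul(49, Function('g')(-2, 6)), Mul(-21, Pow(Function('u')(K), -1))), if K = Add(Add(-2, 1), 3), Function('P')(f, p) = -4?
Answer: -4116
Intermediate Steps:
K = 2 (K = Add(-1, 3) = 2)
Function('g')(z, w) = Add(8, w)
c = Rational(-1, 4) (c = Pow(-4, -1) = Rational(-1, 4) ≈ -0.25000)
Function('u')(H) = Mul(H, Add(Rational(-1, 4), H)) (Function('u')(H) = Mul(H, Add(H, Rational(-1, 4))) = Mul(H, Add(Rational(-1, 4), H)))
Mul(Mul(49, Function('g')(-2, 6)), Mul(-21, Pow(Function('u')(K), -1))) = Mul(Mul(49, Add(8, 6)), Mul(-21, Pow(Mul(2, Add(Rational(-1, 4), 2)), -1))) = Mul(Mul(49, 14), Mul(-21, Pow(Mul(2, Rational(7, 4)), -1))) = Mul(686, Mul(-21, Pow(Rational(7, 2), -1))) = Mul(686, Mul(-21, Rational(2, 7))) = Mul(686, -6) = -4116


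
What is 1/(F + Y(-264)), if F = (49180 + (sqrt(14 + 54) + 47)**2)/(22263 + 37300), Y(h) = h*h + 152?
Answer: 247806374616003/17308993736286309313 - 11197844*sqrt(17)/17308993736286309313 ≈ 1.4317e-5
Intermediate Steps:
Y(h) = 152 + h**2 (Y(h) = h**2 + 152 = 152 + h**2)
F = 49180/59563 + (47 + 2*sqrt(17))**2/59563 (F = (49180 + (sqrt(68) + 47)**2)/59563 = (49180 + (2*sqrt(17) + 47)**2)*(1/59563) = (49180 + (47 + 2*sqrt(17))**2)*(1/59563) = 49180/59563 + (47 + 2*sqrt(17))**2/59563 ≈ 0.87692)
1/(F + Y(-264)) = 1/((7351/8509 + 188*sqrt(17)/59563) + (152 + (-264)**2)) = 1/((7351/8509 + 188*sqrt(17)/59563) + (152 + 69696)) = 1/((7351/8509 + 188*sqrt(17)/59563) + 69848) = 1/(594343983/8509 + 188*sqrt(17)/59563)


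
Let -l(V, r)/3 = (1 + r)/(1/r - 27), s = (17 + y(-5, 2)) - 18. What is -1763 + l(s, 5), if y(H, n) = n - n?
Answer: -118076/67 ≈ -1762.3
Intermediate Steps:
y(H, n) = 0
s = -1 (s = (17 + 0) - 18 = 17 - 18 = -1)
l(V, r) = -3*(1 + r)/(-27 + 1/r) (l(V, r) = -3*(1 + r)/(1/r - 27) = -3*(1 + r)/(-27 + 1/r))
-1763 + l(s, 5) = -1763 + 3*5*(1 + 5)/(-1 + 27*5) = -1763 + 3*5*6/(-1 + 135) = -1763 + 3*5*6/134 = -1763 + 3*5*(1/134)*6 = -1763 + 45/67 = -118076/67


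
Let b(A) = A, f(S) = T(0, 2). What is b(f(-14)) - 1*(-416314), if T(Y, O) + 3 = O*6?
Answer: 416323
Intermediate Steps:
T(Y, O) = -3 + 6*O (T(Y, O) = -3 + O*6 = -3 + 6*O)
f(S) = 9 (f(S) = -3 + 6*2 = -3 + 12 = 9)
b(f(-14)) - 1*(-416314) = 9 - 1*(-416314) = 9 + 416314 = 416323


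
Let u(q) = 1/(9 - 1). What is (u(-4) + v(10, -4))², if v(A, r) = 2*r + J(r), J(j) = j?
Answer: 9025/64 ≈ 141.02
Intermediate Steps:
v(A, r) = 3*r (v(A, r) = 2*r + r = 3*r)
u(q) = ⅛ (u(q) = 1/8 = ⅛)
(u(-4) + v(10, -4))² = (⅛ + 3*(-4))² = (⅛ - 12)² = (-95/8)² = 9025/64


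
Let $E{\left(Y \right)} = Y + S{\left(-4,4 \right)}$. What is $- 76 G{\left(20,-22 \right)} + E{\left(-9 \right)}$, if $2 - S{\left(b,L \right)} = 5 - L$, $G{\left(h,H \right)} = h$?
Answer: $-1528$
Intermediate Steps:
$S{\left(b,L \right)} = -3 + L$ ($S{\left(b,L \right)} = 2 - \left(5 - L\right) = 2 + \left(-5 + L\right) = -3 + L$)
$E{\left(Y \right)} = 1 + Y$ ($E{\left(Y \right)} = Y + \left(-3 + 4\right) = Y + 1 = 1 + Y$)
$- 76 G{\left(20,-22 \right)} + E{\left(-9 \right)} = \left(-76\right) 20 + \left(1 - 9\right) = -1520 - 8 = -1528$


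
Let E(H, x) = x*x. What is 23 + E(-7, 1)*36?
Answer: 59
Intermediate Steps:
E(H, x) = x²
23 + E(-7, 1)*36 = 23 + 1²*36 = 23 + 1*36 = 23 + 36 = 59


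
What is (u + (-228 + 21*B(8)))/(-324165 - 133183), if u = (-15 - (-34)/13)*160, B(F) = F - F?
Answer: 167/34567 ≈ 0.0048312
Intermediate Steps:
B(F) = 0
u = -25760/13 (u = (-15 - (-34)/13)*160 = (-15 - 2*(-17/13))*160 = (-15 + 34/13)*160 = -161/13*160 = -25760/13 ≈ -1981.5)
(u + (-228 + 21*B(8)))/(-324165 - 133183) = (-25760/13 + (-228 + 21*0))/(-324165 - 133183) = (-25760/13 + (-228 + 0))/(-457348) = (-25760/13 - 228)*(-1/457348) = -28724/13*(-1/457348) = 167/34567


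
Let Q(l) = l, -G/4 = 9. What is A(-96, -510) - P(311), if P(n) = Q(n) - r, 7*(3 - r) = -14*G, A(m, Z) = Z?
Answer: -890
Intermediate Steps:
G = -36 (G = -4*9 = -36)
r = -69 (r = 3 - (-2)*(-36) = 3 - 1/7*504 = 3 - 72 = -69)
P(n) = 69 + n (P(n) = n - 1*(-69) = n + 69 = 69 + n)
A(-96, -510) - P(311) = -510 - (69 + 311) = -510 - 1*380 = -510 - 380 = -890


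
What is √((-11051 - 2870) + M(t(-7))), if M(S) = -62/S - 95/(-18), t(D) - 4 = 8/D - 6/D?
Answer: I*√84764810/78 ≈ 118.04*I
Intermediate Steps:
t(D) = 4 + 2/D (t(D) = 4 + (8/D - 6/D) = 4 + 2/D)
M(S) = 95/18 - 62/S (M(S) = -62/S - 95*(-1/18) = -62/S + 95/18 = 95/18 - 62/S)
√((-11051 - 2870) + M(t(-7))) = √((-11051 - 2870) + (95/18 - 62/(4 + 2/(-7)))) = √(-13921 + (95/18 - 62/(4 + 2*(-⅐)))) = √(-13921 + (95/18 - 62/(4 - 2/7))) = √(-13921 + (95/18 - 62/26/7)) = √(-13921 + (95/18 - 62*7/26)) = √(-13921 + (95/18 - 217/13)) = √(-13921 - 2671/234) = √(-3260185/234) = I*√84764810/78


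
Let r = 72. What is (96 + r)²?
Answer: 28224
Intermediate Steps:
(96 + r)² = (96 + 72)² = 168² = 28224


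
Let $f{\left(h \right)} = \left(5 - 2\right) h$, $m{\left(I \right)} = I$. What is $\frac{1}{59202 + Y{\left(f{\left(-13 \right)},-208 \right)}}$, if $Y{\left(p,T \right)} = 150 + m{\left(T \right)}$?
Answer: $\frac{1}{59144} \approx 1.6908 \cdot 10^{-5}$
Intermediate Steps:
$f{\left(h \right)} = 3 h$
$Y{\left(p,T \right)} = 150 + T$
$\frac{1}{59202 + Y{\left(f{\left(-13 \right)},-208 \right)}} = \frac{1}{59202 + \left(150 - 208\right)} = \frac{1}{59202 - 58} = \frac{1}{59144}$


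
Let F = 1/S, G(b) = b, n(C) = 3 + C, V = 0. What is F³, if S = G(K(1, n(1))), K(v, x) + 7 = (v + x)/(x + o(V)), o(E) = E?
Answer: -64/12167 ≈ -0.0052601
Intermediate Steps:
K(v, x) = -7 + (v + x)/x (K(v, x) = -7 + (v + x)/(x + 0) = -7 + (v + x)/x)
S = -23/4 (S = -6 + 1/(3 + 1) = -6 + 1/4 = -6 + 1*(¼) = -6 + ¼ = -23/4 ≈ -5.7500)
F = -4/23 (F = 1/(-23/4) = -4/23 ≈ -0.17391)
F³ = (-4/23)³ = -64/12167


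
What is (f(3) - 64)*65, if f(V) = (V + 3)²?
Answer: -1820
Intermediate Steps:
f(V) = (3 + V)²
(f(3) - 64)*65 = ((3 + 3)² - 64)*65 = (6² - 64)*65 = (36 - 64)*65 = -28*65 = -1820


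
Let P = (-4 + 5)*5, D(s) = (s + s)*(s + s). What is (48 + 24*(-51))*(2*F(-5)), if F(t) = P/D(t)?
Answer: -588/5 ≈ -117.60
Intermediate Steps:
D(s) = 4*s**2 (D(s) = (2*s)*(2*s) = 4*s**2)
P = 5 (P = 1*5 = 5)
F(t) = 5/(4*t**2) (F(t) = 5/((4*t**2)) = 5*(1/(4*t**2)) = 5/(4*t**2))
(48 + 24*(-51))*(2*F(-5)) = (48 + 24*(-51))*(2*((5/4)/(-5)**2)) = (48 - 1224)*(2*((5/4)*(1/25))) = -2352/20 = -1176*1/10 = -588/5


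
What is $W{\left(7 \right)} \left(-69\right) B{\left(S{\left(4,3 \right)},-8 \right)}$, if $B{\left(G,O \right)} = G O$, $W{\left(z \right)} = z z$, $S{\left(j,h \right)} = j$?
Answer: $108192$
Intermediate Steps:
$W{\left(z \right)} = z^{2}$
$W{\left(7 \right)} \left(-69\right) B{\left(S{\left(4,3 \right)},-8 \right)} = 7^{2} \left(-69\right) 4 \left(-8\right) = 49 \left(-69\right) \left(-32\right) = \left(-3381\right) \left(-32\right) = 108192$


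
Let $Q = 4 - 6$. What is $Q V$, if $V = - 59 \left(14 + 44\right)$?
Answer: $6844$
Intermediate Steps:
$V = -3422$ ($V = \left(-59\right) 58 = -3422$)
$Q = -2$
$Q V = \left(-2\right) \left(-3422\right) = 6844$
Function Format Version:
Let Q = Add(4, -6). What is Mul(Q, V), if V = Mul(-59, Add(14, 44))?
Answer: 6844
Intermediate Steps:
V = -3422 (V = Mul(-59, 58) = -3422)
Q = -2
Mul(Q, V) = Mul(-2, -3422) = 6844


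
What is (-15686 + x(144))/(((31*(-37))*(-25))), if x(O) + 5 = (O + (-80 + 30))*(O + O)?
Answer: 11381/28675 ≈ 0.39690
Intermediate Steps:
x(O) = -5 + 2*O*(-50 + O) (x(O) = -5 + (O + (-80 + 30))*(O + O) = -5 + (O - 50)*(2*O) = -5 + (-50 + O)*(2*O) = -5 + 2*O*(-50 + O))
(-15686 + x(144))/(((31*(-37))*(-25))) = (-15686 + (-5 - 100*144 + 2*144²))/(((31*(-37))*(-25))) = (-15686 + (-5 - 14400 + 2*20736))/((-1147*(-25))) = (-15686 + (-5 - 14400 + 41472))/28675 = (-15686 + 27067)*(1/28675) = 11381*(1/28675) = 11381/28675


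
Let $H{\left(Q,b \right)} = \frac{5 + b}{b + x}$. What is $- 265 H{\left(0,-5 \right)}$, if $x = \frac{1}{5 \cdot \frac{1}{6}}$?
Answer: $0$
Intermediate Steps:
$x = \frac{6}{5}$ ($x = \frac{1}{5 \cdot \frac{1}{6}} = \frac{1}{\frac{5}{6}} = \frac{6}{5} \approx 1.2$)
$H{\left(Q,b \right)} = \frac{5 + b}{\frac{6}{5} + b}$ ($H{\left(Q,b \right)} = \frac{5 + b}{b + \frac{6}{5}} = \frac{5 + b}{\frac{6}{5} + b}$)
$- 265 H{\left(0,-5 \right)} = - 265 \frac{5 \left(5 - 5\right)}{6 + 5 \left(-5\right)} = - 265 \cdot 5 \frac{1}{6 - 25} \cdot 0 = - 265 \cdot 5 \frac{1}{-19} \cdot 0 = - 265 \cdot 5 \left(- \frac{1}{19}\right) 0 = \left(-265\right) 0 = 0$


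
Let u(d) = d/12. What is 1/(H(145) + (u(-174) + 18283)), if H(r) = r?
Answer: 2/36827 ≈ 5.4308e-5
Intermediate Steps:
u(d) = d/12 (u(d) = d*(1/12) = d/12)
1/(H(145) + (u(-174) + 18283)) = 1/(145 + ((1/12)*(-174) + 18283)) = 1/(145 + (-29/2 + 18283)) = 1/(145 + 36537/2) = 1/(36827/2) = 2/36827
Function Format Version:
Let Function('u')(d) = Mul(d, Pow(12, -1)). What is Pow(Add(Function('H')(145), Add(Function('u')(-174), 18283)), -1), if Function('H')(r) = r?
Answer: Rational(2, 36827) ≈ 5.4308e-5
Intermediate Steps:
Function('u')(d) = Mul(Rational(1, 12), d) (Function('u')(d) = Mul(d, Rational(1, 12)) = Mul(Rational(1, 12), d))
Pow(Add(Function('H')(145), Add(Function('u')(-174), 18283)), -1) = Pow(Add(145, Add(Mul(Rational(1, 12), -174), 18283)), -1) = Pow(Add(145, Add(Rational(-29, 2), 18283)), -1) = Pow(Add(145, Rational(36537, 2)), -1) = Pow(Rational(36827, 2), -1) = Rational(2, 36827)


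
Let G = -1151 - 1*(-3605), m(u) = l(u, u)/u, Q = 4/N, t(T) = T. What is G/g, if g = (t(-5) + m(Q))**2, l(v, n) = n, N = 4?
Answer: 1227/8 ≈ 153.38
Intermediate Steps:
Q = 1 (Q = 4/4 = 4*(1/4) = 1)
m(u) = 1 (m(u) = u/u = 1)
G = 2454 (G = -1151 + 3605 = 2454)
g = 16 (g = (-5 + 1)**2 = (-4)**2 = 16)
G/g = 2454/16 = 2454*(1/16) = 1227/8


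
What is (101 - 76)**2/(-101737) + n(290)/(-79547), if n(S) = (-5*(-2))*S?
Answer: -11888075/279064591 ≈ -0.042600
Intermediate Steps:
n(S) = 10*S
(101 - 76)**2/(-101737) + n(290)/(-79547) = (101 - 76)**2/(-101737) + (10*290)/(-79547) = 25**2*(-1/101737) + 2900*(-1/79547) = 625*(-1/101737) - 100/2743 = -625/101737 - 100/2743 = -11888075/279064591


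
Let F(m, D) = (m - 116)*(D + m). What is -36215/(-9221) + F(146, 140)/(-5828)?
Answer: 32986210/13434997 ≈ 2.4552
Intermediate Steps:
F(m, D) = (-116 + m)*(D + m)
-36215/(-9221) + F(146, 140)/(-5828) = -36215/(-9221) + (146² - 116*140 - 116*146 + 140*146)/(-5828) = -36215*(-1/9221) + (21316 - 16240 - 16936 + 20440)*(-1/5828) = 36215/9221 + 8580*(-1/5828) = 36215/9221 - 2145/1457 = 32986210/13434997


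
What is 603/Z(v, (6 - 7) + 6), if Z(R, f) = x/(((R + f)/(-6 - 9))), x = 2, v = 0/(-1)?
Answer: -201/2 ≈ -100.50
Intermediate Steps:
v = 0 (v = 0*(-1) = 0)
Z(R, f) = 2/(-R/15 - f/15) (Z(R, f) = 2/(((R + f)/(-6 - 9))) = 2/(((R + f)/(-15))) = 2/(((R + f)*(-1/15))) = 2/(-R/15 - f/15))
603/Z(v, (6 - 7) + 6) = 603/((-30/(0 + ((6 - 7) + 6)))) = 603/((-30/(0 + (-1 + 6)))) = 603/((-30/(0 + 5))) = 603/((-30/5)) = 603/((-30*1/5)) = 603/(-6) = 603*(-1/6) = -201/2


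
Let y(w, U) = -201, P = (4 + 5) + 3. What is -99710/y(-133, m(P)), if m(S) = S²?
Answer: 99710/201 ≈ 496.07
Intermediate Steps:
P = 12 (P = 9 + 3 = 12)
-99710/y(-133, m(P)) = -99710/(-201) = -99710*(-1/201) = 99710/201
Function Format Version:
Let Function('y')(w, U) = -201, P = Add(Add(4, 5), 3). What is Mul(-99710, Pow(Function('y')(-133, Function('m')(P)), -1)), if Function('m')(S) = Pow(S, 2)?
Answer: Rational(99710, 201) ≈ 496.07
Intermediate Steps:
P = 12 (P = Add(9, 3) = 12)
Mul(-99710, Pow(Function('y')(-133, Function('m')(P)), -1)) = Mul(-99710, Pow(-201, -1)) = Mul(-99710, Rational(-1, 201)) = Rational(99710, 201)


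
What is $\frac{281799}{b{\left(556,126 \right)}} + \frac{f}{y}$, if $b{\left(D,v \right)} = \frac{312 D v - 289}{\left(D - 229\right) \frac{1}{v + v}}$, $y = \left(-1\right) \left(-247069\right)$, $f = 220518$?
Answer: $\frac{19640989784475}{21600929386508} \approx 0.90927$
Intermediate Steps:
$y = 247069$
$b{\left(D,v \right)} = \frac{2 v \left(-289 + 312 D v\right)}{-229 + D}$ ($b{\left(D,v \right)} = \frac{312 D v - 289}{\left(-229 + D\right) \frac{1}{2 v}} = \frac{-289 + 312 D v}{\left(-229 + D\right) \frac{1}{2 v}} = \frac{-289 + 312 D v}{\frac{1}{2} \frac{1}{v} \left(-229 + D\right)} = \left(-289 + 312 D v\right) \frac{2 v}{-229 + D} = \frac{2 v \left(-289 + 312 D v\right)}{-229 + D}$)
$\frac{281799}{b{\left(556,126 \right)}} + \frac{f}{y} = \frac{281799}{2 \cdot 126 \frac{1}{-229 + 556} \left(-289 + 312 \cdot 556 \cdot 126\right)} + \frac{220518}{247069} = \frac{281799}{2 \cdot 126 \cdot \frac{1}{327} \left(-289 + 21857472\right)} + 220518 \cdot \frac{1}{247069} = \frac{281799}{2 \cdot 126 \cdot \frac{1}{327} \cdot 21857183} + \frac{220518}{247069} = \frac{281799}{\frac{1836003372}{109}} + \frac{220518}{247069} = 281799 \cdot \frac{109}{1836003372} + \frac{220518}{247069} = \frac{1462671}{87428732} + \frac{220518}{247069} = \frac{19640989784475}{21600929386508}$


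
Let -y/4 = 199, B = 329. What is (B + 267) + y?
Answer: -200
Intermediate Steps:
y = -796 (y = -4*199 = -796)
(B + 267) + y = (329 + 267) - 796 = 596 - 796 = -200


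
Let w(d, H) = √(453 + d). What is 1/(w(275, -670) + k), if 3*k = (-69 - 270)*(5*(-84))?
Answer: 1695/80444674 - √182/1126225436 ≈ 2.1058e-5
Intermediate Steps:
k = 47460 (k = ((-69 - 270)*(5*(-84)))/3 = (-339*(-420))/3 = (⅓)*142380 = 47460)
1/(w(275, -670) + k) = 1/(√(453 + 275) + 47460) = 1/(√728 + 47460) = 1/(2*√182 + 47460) = 1/(47460 + 2*√182)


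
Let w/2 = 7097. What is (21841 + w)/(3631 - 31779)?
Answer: -36035/28148 ≈ -1.2802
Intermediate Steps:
w = 14194 (w = 2*7097 = 14194)
(21841 + w)/(3631 - 31779) = (21841 + 14194)/(3631 - 31779) = 36035/(-28148) = 36035*(-1/28148) = -36035/28148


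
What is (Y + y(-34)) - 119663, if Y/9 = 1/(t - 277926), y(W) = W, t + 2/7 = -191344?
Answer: -43687968643/364988 ≈ -1.1970e+5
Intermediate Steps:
t = -1339410/7 (t = -2/7 - 191344 = -1339410/7 ≈ -1.9134e+5)
Y = -7/364988 (Y = 9/(-1339410/7 - 277926) = 9/(-3284892/7) = 9*(-7/3284892) = -7/364988 ≈ -1.9179e-5)
(Y + y(-34)) - 119663 = (-7/364988 - 34) - 119663 = -12409599/364988 - 119663 = -43687968643/364988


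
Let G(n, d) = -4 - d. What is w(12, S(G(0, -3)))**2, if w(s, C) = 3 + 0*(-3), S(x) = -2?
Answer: 9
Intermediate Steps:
w(s, C) = 3 (w(s, C) = 3 + 0 = 3)
w(12, S(G(0, -3)))**2 = 3**2 = 9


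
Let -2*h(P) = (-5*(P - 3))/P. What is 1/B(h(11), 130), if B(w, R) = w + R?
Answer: 11/1450 ≈ 0.0075862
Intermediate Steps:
h(P) = -(15 - 5*P)/(2*P) (h(P) = -(-5*(P - 3))/(2*P) = -(-5*(-3 + P))/(2*P) = -(15 - 5*P)/(2*P))
B(w, R) = R + w
1/B(h(11), 130) = 1/(130 + (5/2)*(-3 + 11)/11) = 1/(130 + (5/2)*(1/11)*8) = 1/(130 + 20/11) = 1/(1450/11) = 11/1450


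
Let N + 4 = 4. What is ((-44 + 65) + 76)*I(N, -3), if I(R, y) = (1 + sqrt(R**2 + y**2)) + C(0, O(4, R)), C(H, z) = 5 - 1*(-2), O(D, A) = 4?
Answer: 1067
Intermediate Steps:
N = 0 (N = -4 + 4 = 0)
C(H, z) = 7 (C(H, z) = 5 + 2 = 7)
I(R, y) = 8 + sqrt(R**2 + y**2) (I(R, y) = (1 + sqrt(R**2 + y**2)) + 7 = 8 + sqrt(R**2 + y**2))
((-44 + 65) + 76)*I(N, -3) = ((-44 + 65) + 76)*(8 + sqrt(0**2 + (-3)**2)) = (21 + 76)*(8 + sqrt(0 + 9)) = 97*(8 + sqrt(9)) = 97*(8 + 3) = 97*11 = 1067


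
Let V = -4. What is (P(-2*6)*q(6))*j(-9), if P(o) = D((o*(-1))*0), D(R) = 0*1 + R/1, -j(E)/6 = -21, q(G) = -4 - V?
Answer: 0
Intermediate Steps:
q(G) = 0 (q(G) = -4 - 1*(-4) = -4 + 4 = 0)
j(E) = 126 (j(E) = -6*(-21) = 126)
D(R) = R (D(R) = 0 + R*1 = 0 + R = R)
P(o) = 0 (P(o) = (o*(-1))*0 = -o*0 = 0)
(P(-2*6)*q(6))*j(-9) = (0*0)*126 = 0*126 = 0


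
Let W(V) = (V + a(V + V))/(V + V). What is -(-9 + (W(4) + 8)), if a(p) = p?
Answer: -1/2 ≈ -0.50000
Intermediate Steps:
W(V) = 3/2 (W(V) = (V + (V + V))/(V + V) = (V + 2*V)/((2*V)) = (3*V)*(1/(2*V)) = 3/2)
-(-9 + (W(4) + 8)) = -(-9 + (3/2 + 8)) = -(-9 + 19/2) = -1*1/2 = -1/2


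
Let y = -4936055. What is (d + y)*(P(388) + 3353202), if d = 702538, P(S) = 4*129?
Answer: -14198022166206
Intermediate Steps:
P(S) = 516
(d + y)*(P(388) + 3353202) = (702538 - 4936055)*(516 + 3353202) = -4233517*3353718 = -14198022166206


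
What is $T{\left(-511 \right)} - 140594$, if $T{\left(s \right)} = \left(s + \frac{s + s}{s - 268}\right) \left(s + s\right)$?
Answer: $\frac{296259308}{779} \approx 3.8031 \cdot 10^{5}$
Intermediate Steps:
$T{\left(s \right)} = 2 s \left(s + \frac{2 s}{-268 + s}\right)$ ($T{\left(s \right)} = \left(s + \frac{2 s}{-268 + s}\right) 2 s = 2 s \left(s + \frac{2 s}{-268 + s}\right)$)
$T{\left(-511 \right)} - 140594 = \frac{2 \left(-511\right)^{2} \left(-266 - 511\right)}{-268 - 511} - 140594 = 2 \cdot 261121 \frac{1}{-779} \left(-777\right) - 140594 = 2 \cdot 261121 \left(- \frac{1}{779}\right) \left(-777\right) - 140594 = \frac{405782034}{779} - 140594 = \frac{296259308}{779}$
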